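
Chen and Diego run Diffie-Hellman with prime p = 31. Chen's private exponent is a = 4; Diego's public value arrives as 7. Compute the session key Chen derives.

14

Shared key K = 7^4 mod 31.
7^1 ≡ 7 (mod 31)
7^2 = (7^1)^2 ≡ 7^2 = 49 ≡ 18 (mod 31)
7^4 = (7^2)^2 ≡ 18^2 = 324 ≡ 14 (mod 31)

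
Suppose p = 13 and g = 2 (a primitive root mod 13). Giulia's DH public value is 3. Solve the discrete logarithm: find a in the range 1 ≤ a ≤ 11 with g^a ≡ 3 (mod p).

4

Try successive powers of 2 modulo 13:
2^1 ≡ 2
2^2 ≡ 4
2^3 ≡ 8
2^4 ≡ 3
Found: a = 4.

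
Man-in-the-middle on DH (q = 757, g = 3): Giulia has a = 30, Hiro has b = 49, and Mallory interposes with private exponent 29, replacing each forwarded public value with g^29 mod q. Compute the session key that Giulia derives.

729

Giulia receives Mallory's public value M = 3^29 mod 757 instead of the honest one.
3^1 ≡ 3 (mod 757)
3^2 = (3^1)^2 ≡ 3^2 = 9 ≡ 9 (mod 757)
3^4 = (3^2)^2 ≡ 9^2 = 81 ≡ 81 (mod 757)
3^8 = (3^4)^2 ≡ 81^2 = 6561 ≡ 505 (mod 757)
3^16 = (3^8)^2 ≡ 505^2 = 255025 ≡ 673 (mod 757)
3^29 = 3^16 · 3^8 · 3^4 · 3^1 ≡ 673 · 505 · 81 · 3 ≡ 9 (mod 757).
So M = 9. Giulia computes K = M^30 mod 757.
9^1 ≡ 9 (mod 757)
9^2 = (9^1)^2 ≡ 9^2 = 81 ≡ 81 (mod 757)
9^4 = (9^2)^2 ≡ 81^2 = 6561 ≡ 505 (mod 757)
9^8 = (9^4)^2 ≡ 505^2 = 255025 ≡ 673 (mod 757)
9^16 = (9^8)^2 ≡ 673^2 = 452929 ≡ 243 (mod 757)
9^30 = 9^16 · 9^8 · 9^4 · 9^2 ≡ 243 · 673 · 505 · 81 ≡ 729 (mod 757).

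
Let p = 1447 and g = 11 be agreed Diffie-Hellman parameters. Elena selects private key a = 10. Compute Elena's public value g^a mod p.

Public value = 11^10 mod 1447.
11^1 ≡ 11 (mod 1447)
11^2 = (11^1)^2 ≡ 11^2 = 121 ≡ 121 (mod 1447)
11^4 = (11^2)^2 ≡ 121^2 = 14641 ≡ 171 (mod 1447)
11^8 = (11^4)^2 ≡ 171^2 = 29241 ≡ 301 (mod 1447)
11^10 = 11^8 · 11^2 ≡ 301 · 121 ≡ 246 (mod 1447).

246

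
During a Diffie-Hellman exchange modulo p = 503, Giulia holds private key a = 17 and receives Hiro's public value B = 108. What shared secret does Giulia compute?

Shared key K = 108^17 mod 503.
108^1 ≡ 108 (mod 503)
108^2 = (108^1)^2 ≡ 108^2 = 11664 ≡ 95 (mod 503)
108^4 = (108^2)^2 ≡ 95^2 = 9025 ≡ 474 (mod 503)
108^8 = (108^4)^2 ≡ 474^2 = 224676 ≡ 338 (mod 503)
108^16 = (108^8)^2 ≡ 338^2 = 114244 ≡ 63 (mod 503)
108^17 = 108^16 · 108^1 ≡ 63 · 108 ≡ 265 (mod 503).

265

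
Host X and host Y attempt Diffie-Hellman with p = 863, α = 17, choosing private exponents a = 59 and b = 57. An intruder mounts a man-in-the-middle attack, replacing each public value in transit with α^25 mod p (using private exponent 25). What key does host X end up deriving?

183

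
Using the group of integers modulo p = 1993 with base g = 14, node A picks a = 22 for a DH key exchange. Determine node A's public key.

983

Public value = 14^22 (mod 1993).
14^1 ≡ 14 (mod 1993)
14^2 = (14^1)^2 ≡ 14^2 = 196 ≡ 196 (mod 1993)
14^4 = (14^2)^2 ≡ 196^2 = 38416 ≡ 549 (mod 1993)
14^8 = (14^4)^2 ≡ 549^2 = 301401 ≡ 458 (mod 1993)
14^16 = (14^8)^2 ≡ 458^2 = 209764 ≡ 499 (mod 1993)
14^22 = 14^16 · 14^4 · 14^2 ≡ 499 · 549 · 196 ≡ 983 (mod 1993).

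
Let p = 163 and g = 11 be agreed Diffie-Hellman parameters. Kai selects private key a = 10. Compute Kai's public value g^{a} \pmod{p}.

49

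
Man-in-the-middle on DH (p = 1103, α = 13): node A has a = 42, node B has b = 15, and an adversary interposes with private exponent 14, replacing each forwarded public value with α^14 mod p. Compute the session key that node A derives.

763

Node A receives an adversary's public value M = 13^14 mod 1103 instead of the honest one.
13^1 ≡ 13 (mod 1103)
13^2 = (13^1)^2 ≡ 13^2 = 169 ≡ 169 (mod 1103)
13^4 = (13^2)^2 ≡ 169^2 = 28561 ≡ 986 (mod 1103)
13^8 = (13^4)^2 ≡ 986^2 = 972196 ≡ 453 (mod 1103)
13^14 = 13^8 · 13^4 · 13^2 ≡ 453 · 986 · 169 ≡ 294 (mod 1103).
So M = 294. Node A computes K = M^42 mod 1103.
294^1 ≡ 294 (mod 1103)
294^2 = (294^1)^2 ≡ 294^2 = 86436 ≡ 402 (mod 1103)
294^4 = (294^2)^2 ≡ 402^2 = 161604 ≡ 566 (mod 1103)
294^8 = (294^4)^2 ≡ 566^2 = 320356 ≡ 486 (mod 1103)
294^16 = (294^8)^2 ≡ 486^2 = 236196 ≡ 154 (mod 1103)
294^32 = (294^16)^2 ≡ 154^2 = 23716 ≡ 553 (mod 1103)
294^42 = 294^32 · 294^8 · 294^2 ≡ 553 · 486 · 402 ≡ 763 (mod 1103).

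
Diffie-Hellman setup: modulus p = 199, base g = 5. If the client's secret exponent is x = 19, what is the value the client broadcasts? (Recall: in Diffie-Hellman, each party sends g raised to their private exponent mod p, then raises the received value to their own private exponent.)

Public value = 5^19 (mod 199).
5^1 ≡ 5 (mod 199)
5^2 = (5^1)^2 ≡ 5^2 = 25 ≡ 25 (mod 199)
5^4 = (5^2)^2 ≡ 25^2 = 625 ≡ 28 (mod 199)
5^8 = (5^4)^2 ≡ 28^2 = 784 ≡ 187 (mod 199)
5^16 = (5^8)^2 ≡ 187^2 = 34969 ≡ 144 (mod 199)
5^19 = 5^16 · 5^2 · 5^1 ≡ 144 · 25 · 5 ≡ 90 (mod 199).

90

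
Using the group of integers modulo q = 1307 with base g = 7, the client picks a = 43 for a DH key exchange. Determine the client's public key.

Public value = 7^43 (mod 1307).
7^1 ≡ 7 (mod 1307)
7^2 = (7^1)^2 ≡ 7^2 = 49 ≡ 49 (mod 1307)
7^4 = (7^2)^2 ≡ 49^2 = 2401 ≡ 1094 (mod 1307)
7^8 = (7^4)^2 ≡ 1094^2 = 1196836 ≡ 931 (mod 1307)
7^16 = (7^8)^2 ≡ 931^2 = 866761 ≡ 220 (mod 1307)
7^32 = (7^16)^2 ≡ 220^2 = 48400 ≡ 41 (mod 1307)
7^43 = 7^32 · 7^8 · 7^2 · 7^1 ≡ 41 · 931 · 49 · 7 ≡ 434 (mod 1307).

434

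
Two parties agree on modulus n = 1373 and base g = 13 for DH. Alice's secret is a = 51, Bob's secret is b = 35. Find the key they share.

Bob sends B = g^b mod n = 13^35 mod 1373.
13^1 ≡ 13 (mod 1373)
13^2 = (13^1)^2 ≡ 13^2 = 169 ≡ 169 (mod 1373)
13^4 = (13^2)^2 ≡ 169^2 = 28561 ≡ 1101 (mod 1373)
13^8 = (13^4)^2 ≡ 1101^2 = 1212201 ≡ 1215 (mod 1373)
13^16 = (13^8)^2 ≡ 1215^2 = 1476225 ≡ 250 (mod 1373)
13^32 = (13^16)^2 ≡ 250^2 = 62500 ≡ 715 (mod 1373)
13^35 = 13^32 · 13^2 · 13^1 ≡ 715 · 169 · 13 ≡ 143 (mod 1373).
So B = 143. Alice then computes K = B^a mod n = 143^51 mod 1373.
143^1 ≡ 143 (mod 1373)
143^2 = (143^1)^2 ≡ 143^2 = 20449 ≡ 1227 (mod 1373)
143^4 = (143^2)^2 ≡ 1227^2 = 1505529 ≡ 721 (mod 1373)
143^8 = (143^4)^2 ≡ 721^2 = 519841 ≡ 847 (mod 1373)
143^16 = (143^8)^2 ≡ 847^2 = 717409 ≡ 703 (mod 1373)
143^32 = (143^16)^2 ≡ 703^2 = 494209 ≡ 1302 (mod 1373)
143^51 = 143^32 · 143^16 · 143^2 · 143^1 ≡ 1302 · 703 · 1227 · 143 ≡ 1328 (mod 1373).

1328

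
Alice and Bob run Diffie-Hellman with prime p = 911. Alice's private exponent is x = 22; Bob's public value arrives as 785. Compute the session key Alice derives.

Shared key K = 785^22 mod 911.
785^1 ≡ 785 (mod 911)
785^2 = (785^1)^2 ≡ 785^2 = 616225 ≡ 389 (mod 911)
785^4 = (785^2)^2 ≡ 389^2 = 151321 ≡ 95 (mod 911)
785^8 = (785^4)^2 ≡ 95^2 = 9025 ≡ 826 (mod 911)
785^16 = (785^8)^2 ≡ 826^2 = 682276 ≡ 848 (mod 911)
785^22 = 785^16 · 785^4 · 785^2 ≡ 848 · 95 · 389 ≡ 351 (mod 911).

351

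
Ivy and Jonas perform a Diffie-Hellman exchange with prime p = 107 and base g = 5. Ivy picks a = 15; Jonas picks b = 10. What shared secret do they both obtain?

Jonas sends B = g^b mod p = 5^10 mod 107.
5^1 ≡ 5 (mod 107)
5^2 = (5^1)^2 ≡ 5^2 = 25 ≡ 25 (mod 107)
5^4 = (5^2)^2 ≡ 25^2 = 625 ≡ 90 (mod 107)
5^8 = (5^4)^2 ≡ 90^2 = 8100 ≡ 75 (mod 107)
5^10 = 5^8 · 5^2 ≡ 75 · 25 ≡ 56 (mod 107).
So B = 56. Ivy then computes K = B^a mod p = 56^15 mod 107.
56^1 ≡ 56 (mod 107)
56^2 = (56^1)^2 ≡ 56^2 = 3136 ≡ 33 (mod 107)
56^4 = (56^2)^2 ≡ 33^2 = 1089 ≡ 19 (mod 107)
56^8 = (56^4)^2 ≡ 19^2 = 361 ≡ 40 (mod 107)
56^15 = 56^8 · 56^4 · 56^2 · 56^1 ≡ 40 · 19 · 33 · 56 ≡ 105 (mod 107).

105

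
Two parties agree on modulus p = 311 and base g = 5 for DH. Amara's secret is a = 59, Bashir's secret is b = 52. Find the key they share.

197

Amara sends A = g^a mod p = 5^59 mod 311.
5^1 ≡ 5 (mod 311)
5^2 = (5^1)^2 ≡ 5^2 = 25 ≡ 25 (mod 311)
5^4 = (5^2)^2 ≡ 25^2 = 625 ≡ 3 (mod 311)
5^8 = (5^4)^2 ≡ 3^2 = 9 ≡ 9 (mod 311)
5^16 = (5^8)^2 ≡ 9^2 = 81 ≡ 81 (mod 311)
5^32 = (5^16)^2 ≡ 81^2 = 6561 ≡ 30 (mod 311)
5^59 = 5^32 · 5^16 · 5^8 · 5^2 · 5^1 ≡ 30 · 81 · 9 · 25 · 5 ≡ 60 (mod 311).
So A = 60. Bashir then computes K = A^b mod p = 60^52 mod 311.
60^1 ≡ 60 (mod 311)
60^2 = (60^1)^2 ≡ 60^2 = 3600 ≡ 179 (mod 311)
60^4 = (60^2)^2 ≡ 179^2 = 32041 ≡ 8 (mod 311)
60^8 = (60^4)^2 ≡ 8^2 = 64 ≡ 64 (mod 311)
60^16 = (60^8)^2 ≡ 64^2 = 4096 ≡ 53 (mod 311)
60^32 = (60^16)^2 ≡ 53^2 = 2809 ≡ 10 (mod 311)
60^52 = 60^32 · 60^16 · 60^4 ≡ 10 · 53 · 8 ≡ 197 (mod 311).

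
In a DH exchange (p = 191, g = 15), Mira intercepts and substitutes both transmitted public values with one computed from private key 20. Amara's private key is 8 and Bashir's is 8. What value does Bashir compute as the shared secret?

125

Bashir receives Mira's public value M = 15^20 mod 191 instead of the honest one.
15^1 ≡ 15 (mod 191)
15^2 = (15^1)^2 ≡ 15^2 = 225 ≡ 34 (mod 191)
15^4 = (15^2)^2 ≡ 34^2 = 1156 ≡ 10 (mod 191)
15^8 = (15^4)^2 ≡ 10^2 = 100 ≡ 100 (mod 191)
15^16 = (15^8)^2 ≡ 100^2 = 10000 ≡ 68 (mod 191)
15^20 = 15^16 · 15^4 ≡ 68 · 10 ≡ 107 (mod 191).
So M = 107. Bashir computes K = M^8 mod 191.
107^1 ≡ 107 (mod 191)
107^2 = (107^1)^2 ≡ 107^2 = 11449 ≡ 180 (mod 191)
107^4 = (107^2)^2 ≡ 180^2 = 32400 ≡ 121 (mod 191)
107^8 = (107^4)^2 ≡ 121^2 = 14641 ≡ 125 (mod 191)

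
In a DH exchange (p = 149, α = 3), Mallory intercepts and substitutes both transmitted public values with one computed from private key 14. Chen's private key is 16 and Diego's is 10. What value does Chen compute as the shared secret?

140

Chen receives Mallory's public value M = 3^14 mod 149 instead of the honest one.
3^1 ≡ 3 (mod 149)
3^2 = (3^1)^2 ≡ 3^2 = 9 ≡ 9 (mod 149)
3^4 = (3^2)^2 ≡ 9^2 = 81 ≡ 81 (mod 149)
3^8 = (3^4)^2 ≡ 81^2 = 6561 ≡ 5 (mod 149)
3^14 = 3^8 · 3^4 · 3^2 ≡ 5 · 81 · 9 ≡ 69 (mod 149).
So M = 69. Chen computes K = M^16 mod 149.
69^1 ≡ 69 (mod 149)
69^2 = (69^1)^2 ≡ 69^2 = 4761 ≡ 142 (mod 149)
69^4 = (69^2)^2 ≡ 142^2 = 20164 ≡ 49 (mod 149)
69^8 = (69^4)^2 ≡ 49^2 = 2401 ≡ 17 (mod 149)
69^16 = (69^8)^2 ≡ 17^2 = 289 ≡ 140 (mod 149)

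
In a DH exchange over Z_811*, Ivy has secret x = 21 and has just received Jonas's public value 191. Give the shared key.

Shared key K = 191^21 mod 811.
191^1 ≡ 191 (mod 811)
191^2 = (191^1)^2 ≡ 191^2 = 36481 ≡ 797 (mod 811)
191^4 = (191^2)^2 ≡ 797^2 = 635209 ≡ 196 (mod 811)
191^8 = (191^4)^2 ≡ 196^2 = 38416 ≡ 299 (mod 811)
191^16 = (191^8)^2 ≡ 299^2 = 89401 ≡ 191 (mod 811)
191^21 = 191^16 · 191^4 · 191^1 ≡ 191 · 196 · 191 ≡ 500 (mod 811).

500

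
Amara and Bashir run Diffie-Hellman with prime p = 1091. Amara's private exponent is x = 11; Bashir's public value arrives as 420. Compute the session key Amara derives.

1009

Shared key K = 420^11 mod 1091.
420^1 ≡ 420 (mod 1091)
420^2 = (420^1)^2 ≡ 420^2 = 176400 ≡ 749 (mod 1091)
420^4 = (420^2)^2 ≡ 749^2 = 561001 ≡ 227 (mod 1091)
420^8 = (420^4)^2 ≡ 227^2 = 51529 ≡ 252 (mod 1091)
420^11 = 420^8 · 420^2 · 420^1 ≡ 252 · 749 · 420 ≡ 1009 (mod 1091).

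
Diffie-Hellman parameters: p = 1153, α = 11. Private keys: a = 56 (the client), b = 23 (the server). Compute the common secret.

499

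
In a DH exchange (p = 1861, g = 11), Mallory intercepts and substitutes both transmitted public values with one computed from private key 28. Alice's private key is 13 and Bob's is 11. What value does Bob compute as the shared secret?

1119

Bob receives Mallory's public value M = 11^28 mod 1861 instead of the honest one.
11^1 ≡ 11 (mod 1861)
11^2 = (11^1)^2 ≡ 11^2 = 121 ≡ 121 (mod 1861)
11^4 = (11^2)^2 ≡ 121^2 = 14641 ≡ 1614 (mod 1861)
11^8 = (11^4)^2 ≡ 1614^2 = 2604996 ≡ 1457 (mod 1861)
11^16 = (11^8)^2 ≡ 1457^2 = 2122849 ≡ 1309 (mod 1861)
11^28 = 11^16 · 11^8 · 11^4 ≡ 1309 · 1457 · 1614 ≡ 763 (mod 1861).
So M = 763. Bob computes K = M^11 mod 1861.
763^1 ≡ 763 (mod 1861)
763^2 = (763^1)^2 ≡ 763^2 = 582169 ≡ 1537 (mod 1861)
763^4 = (763^2)^2 ≡ 1537^2 = 2362369 ≡ 760 (mod 1861)
763^8 = (763^4)^2 ≡ 760^2 = 577600 ≡ 690 (mod 1861)
763^11 = 763^8 · 763^2 · 763^1 ≡ 690 · 1537 · 763 ≡ 1119 (mod 1861).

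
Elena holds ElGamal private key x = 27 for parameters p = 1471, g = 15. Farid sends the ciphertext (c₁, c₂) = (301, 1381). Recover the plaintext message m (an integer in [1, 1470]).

993

Shared mask s = c₁^x mod p = 301^27 mod 1471.
301^1 ≡ 301 (mod 1471)
301^2 = (301^1)^2 ≡ 301^2 = 90601 ≡ 870 (mod 1471)
301^4 = (301^2)^2 ≡ 870^2 = 756900 ≡ 806 (mod 1471)
301^8 = (301^4)^2 ≡ 806^2 = 649636 ≡ 925 (mod 1471)
301^16 = (301^8)^2 ≡ 925^2 = 855625 ≡ 974 (mod 1471)
301^27 = 301^16 · 301^8 · 301^2 · 301^1 ≡ 974 · 925 · 870 · 301 ≡ 271 (mod 1471).
So s = 271; s⁻¹ ≡ 38 (mod 1471).
m = c₂ · s⁻¹ mod 1471 = 1381 · 38 mod 1471 = 993.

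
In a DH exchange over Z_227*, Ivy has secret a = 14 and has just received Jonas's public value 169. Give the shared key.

Shared key K = 169^14 mod 227.
169^1 ≡ 169 (mod 227)
169^2 = (169^1)^2 ≡ 169^2 = 28561 ≡ 186 (mod 227)
169^4 = (169^2)^2 ≡ 186^2 = 34596 ≡ 92 (mod 227)
169^8 = (169^4)^2 ≡ 92^2 = 8464 ≡ 65 (mod 227)
169^14 = 169^8 · 169^4 · 169^2 ≡ 65 · 92 · 186 ≡ 207 (mod 227).

207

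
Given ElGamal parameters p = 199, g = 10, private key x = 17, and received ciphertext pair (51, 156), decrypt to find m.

Shared mask s = c₁^x mod p = 51^17 mod 199.
51^1 ≡ 51 (mod 199)
51^2 = (51^1)^2 ≡ 51^2 = 2601 ≡ 14 (mod 199)
51^4 = (51^2)^2 ≡ 14^2 = 196 ≡ 196 (mod 199)
51^8 = (51^4)^2 ≡ 196^2 = 38416 ≡ 9 (mod 199)
51^16 = (51^8)^2 ≡ 9^2 = 81 ≡ 81 (mod 199)
51^17 = 51^16 · 51^1 ≡ 81 · 51 ≡ 151 (mod 199).
So s = 151; s⁻¹ ≡ 29 (mod 199).
m = c₂ · s⁻¹ mod 199 = 156 · 29 mod 199 = 146.

146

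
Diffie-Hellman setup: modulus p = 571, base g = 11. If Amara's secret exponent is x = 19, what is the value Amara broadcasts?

502

Public value = 11^19 mod 571.
11^1 ≡ 11 (mod 571)
11^2 = (11^1)^2 ≡ 11^2 = 121 ≡ 121 (mod 571)
11^4 = (11^2)^2 ≡ 121^2 = 14641 ≡ 366 (mod 571)
11^8 = (11^4)^2 ≡ 366^2 = 133956 ≡ 342 (mod 571)
11^16 = (11^8)^2 ≡ 342^2 = 116964 ≡ 480 (mod 571)
11^19 = 11^16 · 11^2 · 11^1 ≡ 480 · 121 · 11 ≡ 502 (mod 571).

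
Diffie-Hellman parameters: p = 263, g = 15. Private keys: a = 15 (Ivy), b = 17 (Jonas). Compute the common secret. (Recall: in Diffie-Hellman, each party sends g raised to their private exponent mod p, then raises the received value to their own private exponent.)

Ivy sends A = g^a mod p = 15^15 mod 263.
15^1 ≡ 15 (mod 263)
15^2 = (15^1)^2 ≡ 15^2 = 225 ≡ 225 (mod 263)
15^4 = (15^2)^2 ≡ 225^2 = 50625 ≡ 129 (mod 263)
15^8 = (15^4)^2 ≡ 129^2 = 16641 ≡ 72 (mod 263)
15^15 = 15^8 · 15^4 · 15^2 · 15^1 ≡ 72 · 129 · 225 · 15 ≡ 30 (mod 263).
So A = 30. Jonas then computes K = A^b mod p = 30^17 mod 263.
30^1 ≡ 30 (mod 263)
30^2 = (30^1)^2 ≡ 30^2 = 900 ≡ 111 (mod 263)
30^4 = (30^2)^2 ≡ 111^2 = 12321 ≡ 223 (mod 263)
30^8 = (30^4)^2 ≡ 223^2 = 49729 ≡ 22 (mod 263)
30^16 = (30^8)^2 ≡ 22^2 = 484 ≡ 221 (mod 263)
30^17 = 30^16 · 30^1 ≡ 221 · 30 ≡ 55 (mod 263).

55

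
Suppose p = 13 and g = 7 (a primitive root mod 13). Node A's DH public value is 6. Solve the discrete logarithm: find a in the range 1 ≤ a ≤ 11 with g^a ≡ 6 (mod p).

7

Try successive powers of 7 modulo 13:
7^1 ≡ 7
7^2 ≡ 10
7^3 ≡ 5
7^4 ≡ 9
7^5 ≡ 11
7^6 ≡ 12
7^7 ≡ 6
Found: a = 7.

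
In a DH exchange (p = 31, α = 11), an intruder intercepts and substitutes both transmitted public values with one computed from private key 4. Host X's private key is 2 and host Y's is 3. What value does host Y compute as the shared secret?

Host Y receives an intruder's public value M = 11^4 mod 31 instead of the honest one.
11^1 ≡ 11 (mod 31)
11^2 = (11^1)^2 ≡ 11^2 = 121 ≡ 28 (mod 31)
11^4 = (11^2)^2 ≡ 28^2 = 784 ≡ 9 (mod 31)
So M = 9. Host Y computes K = M^3 mod 31.
9^1 ≡ 9 (mod 31)
9^2 = (9^1)^2 ≡ 9^2 = 81 ≡ 19 (mod 31)
9^3 = 9^2 · 9^1 ≡ 19 · 9 ≡ 16 (mod 31).

16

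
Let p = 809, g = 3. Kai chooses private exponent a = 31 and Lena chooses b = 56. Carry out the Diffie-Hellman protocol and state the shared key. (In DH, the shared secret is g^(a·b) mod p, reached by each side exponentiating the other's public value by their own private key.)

784

Kai sends A = g^a mod p = 3^31 mod 809.
3^1 ≡ 3 (mod 809)
3^2 = (3^1)^2 ≡ 3^2 = 9 ≡ 9 (mod 809)
3^4 = (3^2)^2 ≡ 9^2 = 81 ≡ 81 (mod 809)
3^8 = (3^4)^2 ≡ 81^2 = 6561 ≡ 89 (mod 809)
3^16 = (3^8)^2 ≡ 89^2 = 7921 ≡ 640 (mod 809)
3^31 = 3^16 · 3^8 · 3^4 · 3^2 · 3^1 ≡ 640 · 89 · 81 · 9 · 3 ≡ 82 (mod 809).
So A = 82. Lena then computes K = A^b mod p = 82^56 mod 809.
82^1 ≡ 82 (mod 809)
82^2 = (82^1)^2 ≡ 82^2 = 6724 ≡ 252 (mod 809)
82^4 = (82^2)^2 ≡ 252^2 = 63504 ≡ 402 (mod 809)
82^8 = (82^4)^2 ≡ 402^2 = 161604 ≡ 613 (mod 809)
82^16 = (82^8)^2 ≡ 613^2 = 375769 ≡ 393 (mod 809)
82^32 = (82^16)^2 ≡ 393^2 = 154449 ≡ 739 (mod 809)
82^56 = 82^32 · 82^16 · 82^8 ≡ 739 · 393 · 613 ≡ 784 (mod 809).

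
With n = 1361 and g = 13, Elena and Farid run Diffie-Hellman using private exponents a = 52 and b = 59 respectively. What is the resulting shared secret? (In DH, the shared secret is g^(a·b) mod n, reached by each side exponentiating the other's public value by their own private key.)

Elena sends A = g^a mod n = 13^52 mod 1361.
13^1 ≡ 13 (mod 1361)
13^2 = (13^1)^2 ≡ 13^2 = 169 ≡ 169 (mod 1361)
13^4 = (13^2)^2 ≡ 169^2 = 28561 ≡ 1341 (mod 1361)
13^8 = (13^4)^2 ≡ 1341^2 = 1798281 ≡ 400 (mod 1361)
13^16 = (13^8)^2 ≡ 400^2 = 160000 ≡ 763 (mod 1361)
13^32 = (13^16)^2 ≡ 763^2 = 582169 ≡ 1022 (mod 1361)
13^52 = 13^32 · 13^16 · 13^4 ≡ 1022 · 763 · 1341 ≡ 1340 (mod 1361).
So A = 1340. Farid then computes K = A^b mod n = 1340^59 mod 1361.
1340^1 ≡ 1340 (mod 1361)
1340^2 = (1340^1)^2 ≡ 1340^2 = 1795600 ≡ 441 (mod 1361)
1340^4 = (1340^2)^2 ≡ 441^2 = 194481 ≡ 1219 (mod 1361)
1340^8 = (1340^4)^2 ≡ 1219^2 = 1485961 ≡ 1110 (mod 1361)
1340^16 = (1340^8)^2 ≡ 1110^2 = 1232100 ≡ 395 (mod 1361)
1340^32 = (1340^16)^2 ≡ 395^2 = 156025 ≡ 871 (mod 1361)
1340^59 = 1340^32 · 1340^16 · 1340^8 · 1340^2 · 1340^1 ≡ 871 · 395 · 1110 · 441 · 1340 ≡ 400 (mod 1361).

400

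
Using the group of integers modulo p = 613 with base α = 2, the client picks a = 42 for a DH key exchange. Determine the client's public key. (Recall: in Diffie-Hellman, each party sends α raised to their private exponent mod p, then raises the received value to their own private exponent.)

111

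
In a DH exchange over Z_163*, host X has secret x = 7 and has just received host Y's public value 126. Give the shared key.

132

Shared key K = 126^7 mod 163.
126^1 ≡ 126 (mod 163)
126^2 = (126^1)^2 ≡ 126^2 = 15876 ≡ 65 (mod 163)
126^4 = (126^2)^2 ≡ 65^2 = 4225 ≡ 150 (mod 163)
126^7 = 126^4 · 126^2 · 126^1 ≡ 150 · 65 · 126 ≡ 132 (mod 163).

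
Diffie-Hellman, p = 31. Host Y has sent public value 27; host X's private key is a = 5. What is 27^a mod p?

30

Shared key K = 27^5 mod 31.
27^1 ≡ 27 (mod 31)
27^2 = (27^1)^2 ≡ 27^2 = 729 ≡ 16 (mod 31)
27^4 = (27^2)^2 ≡ 16^2 = 256 ≡ 8 (mod 31)
27^5 = 27^4 · 27^1 ≡ 8 · 27 ≡ 30 (mod 31).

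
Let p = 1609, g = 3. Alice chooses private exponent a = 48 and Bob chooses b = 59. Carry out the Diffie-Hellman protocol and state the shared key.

967

Alice sends A = g^a mod p = 3^48 mod 1609.
3^1 ≡ 3 (mod 1609)
3^2 = (3^1)^2 ≡ 3^2 = 9 ≡ 9 (mod 1609)
3^4 = (3^2)^2 ≡ 9^2 = 81 ≡ 81 (mod 1609)
3^8 = (3^4)^2 ≡ 81^2 = 6561 ≡ 125 (mod 1609)
3^16 = (3^8)^2 ≡ 125^2 = 15625 ≡ 1144 (mod 1609)
3^32 = (3^16)^2 ≡ 1144^2 = 1308736 ≡ 619 (mod 1609)
3^48 = 3^32 · 3^16 ≡ 619 · 1144 ≡ 176 (mod 1609).
So A = 176. Bob then computes K = A^b mod p = 176^59 mod 1609.
176^1 ≡ 176 (mod 1609)
176^2 = (176^1)^2 ≡ 176^2 = 30976 ≡ 405 (mod 1609)
176^4 = (176^2)^2 ≡ 405^2 = 164025 ≡ 1516 (mod 1609)
176^8 = (176^4)^2 ≡ 1516^2 = 2298256 ≡ 604 (mod 1609)
176^16 = (176^8)^2 ≡ 604^2 = 364816 ≡ 1182 (mod 1609)
176^32 = (176^16)^2 ≡ 1182^2 = 1397124 ≡ 512 (mod 1609)
176^59 = 176^32 · 176^16 · 176^8 · 176^2 · 176^1 ≡ 512 · 1182 · 604 · 405 · 176 ≡ 967 (mod 1609).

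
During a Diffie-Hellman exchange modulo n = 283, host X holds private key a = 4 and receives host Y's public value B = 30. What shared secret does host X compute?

54

Shared key K = 30^4 mod 283.
30^1 ≡ 30 (mod 283)
30^2 = (30^1)^2 ≡ 30^2 = 900 ≡ 51 (mod 283)
30^4 = (30^2)^2 ≡ 51^2 = 2601 ≡ 54 (mod 283)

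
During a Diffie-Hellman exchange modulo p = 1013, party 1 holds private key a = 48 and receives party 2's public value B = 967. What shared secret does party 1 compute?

923

Shared key K = 967^48 mod 1013.
967^1 ≡ 967 (mod 1013)
967^2 = (967^1)^2 ≡ 967^2 = 935089 ≡ 90 (mod 1013)
967^4 = (967^2)^2 ≡ 90^2 = 8100 ≡ 1009 (mod 1013)
967^8 = (967^4)^2 ≡ 1009^2 = 1018081 ≡ 16 (mod 1013)
967^16 = (967^8)^2 ≡ 16^2 = 256 ≡ 256 (mod 1013)
967^32 = (967^16)^2 ≡ 256^2 = 65536 ≡ 704 (mod 1013)
967^48 = 967^32 · 967^16 ≡ 704 · 256 ≡ 923 (mod 1013).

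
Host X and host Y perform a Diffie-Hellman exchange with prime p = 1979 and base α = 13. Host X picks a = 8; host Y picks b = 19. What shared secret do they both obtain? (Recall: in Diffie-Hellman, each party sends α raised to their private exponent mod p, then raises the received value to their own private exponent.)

976

Host Y sends B = α^b mod p = 13^19 mod 1979.
13^1 ≡ 13 (mod 1979)
13^2 = (13^1)^2 ≡ 13^2 = 169 ≡ 169 (mod 1979)
13^4 = (13^2)^2 ≡ 169^2 = 28561 ≡ 855 (mod 1979)
13^8 = (13^4)^2 ≡ 855^2 = 731025 ≡ 774 (mod 1979)
13^16 = (13^8)^2 ≡ 774^2 = 599076 ≡ 1418 (mod 1979)
13^19 = 13^16 · 13^2 · 13^1 ≡ 1418 · 169 · 13 ≡ 400 (mod 1979).
So B = 400. Host X then computes K = B^a mod p = 400^8 mod 1979.
400^1 ≡ 400 (mod 1979)
400^2 = (400^1)^2 ≡ 400^2 = 160000 ≡ 1680 (mod 1979)
400^4 = (400^2)^2 ≡ 1680^2 = 2822400 ≡ 346 (mod 1979)
400^8 = (400^4)^2 ≡ 346^2 = 119716 ≡ 976 (mod 1979)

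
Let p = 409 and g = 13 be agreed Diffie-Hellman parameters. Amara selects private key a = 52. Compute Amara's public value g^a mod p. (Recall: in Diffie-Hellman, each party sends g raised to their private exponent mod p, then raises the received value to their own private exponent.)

403

Public value = 13^52 mod 409.
13^1 ≡ 13 (mod 409)
13^2 = (13^1)^2 ≡ 13^2 = 169 ≡ 169 (mod 409)
13^4 = (13^2)^2 ≡ 169^2 = 28561 ≡ 340 (mod 409)
13^8 = (13^4)^2 ≡ 340^2 = 115600 ≡ 262 (mod 409)
13^16 = (13^8)^2 ≡ 262^2 = 68644 ≡ 341 (mod 409)
13^32 = (13^16)^2 ≡ 341^2 = 116281 ≡ 125 (mod 409)
13^52 = 13^32 · 13^16 · 13^4 ≡ 125 · 341 · 340 ≡ 403 (mod 409).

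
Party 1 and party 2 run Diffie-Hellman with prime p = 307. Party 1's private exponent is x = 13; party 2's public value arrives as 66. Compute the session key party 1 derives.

209

Shared key K = 66^13 mod 307.
66^1 ≡ 66 (mod 307)
66^2 = (66^1)^2 ≡ 66^2 = 4356 ≡ 58 (mod 307)
66^4 = (66^2)^2 ≡ 58^2 = 3364 ≡ 294 (mod 307)
66^8 = (66^4)^2 ≡ 294^2 = 86436 ≡ 169 (mod 307)
66^13 = 66^8 · 66^4 · 66^1 ≡ 169 · 294 · 66 ≡ 209 (mod 307).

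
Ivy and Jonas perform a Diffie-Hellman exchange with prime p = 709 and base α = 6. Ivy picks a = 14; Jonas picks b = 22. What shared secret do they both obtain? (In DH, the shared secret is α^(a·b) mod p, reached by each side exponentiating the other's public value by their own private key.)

235

Jonas sends B = α^b mod p = 6^22 mod 709.
6^1 ≡ 6 (mod 709)
6^2 = (6^1)^2 ≡ 6^2 = 36 ≡ 36 (mod 709)
6^4 = (6^2)^2 ≡ 36^2 = 1296 ≡ 587 (mod 709)
6^8 = (6^4)^2 ≡ 587^2 = 344569 ≡ 704 (mod 709)
6^16 = (6^8)^2 ≡ 704^2 = 495616 ≡ 25 (mod 709)
6^22 = 6^16 · 6^4 · 6^2 ≡ 25 · 587 · 36 ≡ 95 (mod 709).
So B = 95. Ivy then computes K = B^a mod p = 95^14 mod 709.
95^1 ≡ 95 (mod 709)
95^2 = (95^1)^2 ≡ 95^2 = 9025 ≡ 517 (mod 709)
95^4 = (95^2)^2 ≡ 517^2 = 267289 ≡ 705 (mod 709)
95^8 = (95^4)^2 ≡ 705^2 = 497025 ≡ 16 (mod 709)
95^14 = 95^8 · 95^4 · 95^2 ≡ 16 · 705 · 517 ≡ 235 (mod 709).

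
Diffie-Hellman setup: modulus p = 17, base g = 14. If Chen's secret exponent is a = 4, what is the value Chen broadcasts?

Public value = 14^4 mod 17.
14^1 ≡ 14 (mod 17)
14^2 = (14^1)^2 ≡ 14^2 = 196 ≡ 9 (mod 17)
14^4 = (14^2)^2 ≡ 9^2 = 81 ≡ 13 (mod 17)

13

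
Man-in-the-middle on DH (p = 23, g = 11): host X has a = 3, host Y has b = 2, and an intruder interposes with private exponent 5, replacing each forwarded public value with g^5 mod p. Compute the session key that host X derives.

Host X receives an intruder's public value M = 11^5 mod 23 instead of the honest one.
11^1 ≡ 11 (mod 23)
11^2 = (11^1)^2 ≡ 11^2 = 121 ≡ 6 (mod 23)
11^4 = (11^2)^2 ≡ 6^2 = 36 ≡ 13 (mod 23)
11^5 = 11^4 · 11^1 ≡ 13 · 11 ≡ 5 (mod 23).
So M = 5. Host X computes K = M^3 mod 23.
5^1 ≡ 5 (mod 23)
5^2 = (5^1)^2 ≡ 5^2 = 25 ≡ 2 (mod 23)
5^3 = 5^2 · 5^1 ≡ 2 · 5 ≡ 10 (mod 23).

10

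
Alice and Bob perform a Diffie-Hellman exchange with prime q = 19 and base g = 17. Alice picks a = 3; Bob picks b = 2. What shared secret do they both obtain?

7

Bob sends B = g^b mod q = 17^2 mod 19.
17^1 ≡ 17 (mod 19)
17^2 = (17^1)^2 ≡ 17^2 = 289 ≡ 4 (mod 19)
So B = 4. Alice then computes K = B^a mod q = 4^3 mod 19.
4^1 ≡ 4 (mod 19)
4^2 = (4^1)^2 ≡ 4^2 = 16 ≡ 16 (mod 19)
4^3 = 4^2 · 4^1 ≡ 16 · 4 ≡ 7 (mod 19).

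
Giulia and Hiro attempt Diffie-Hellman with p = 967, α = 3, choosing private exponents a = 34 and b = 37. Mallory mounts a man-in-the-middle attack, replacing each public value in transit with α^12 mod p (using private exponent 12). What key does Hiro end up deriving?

277

Hiro receives Mallory's public value M = 3^12 mod 967 instead of the honest one.
3^1 ≡ 3 (mod 967)
3^2 = (3^1)^2 ≡ 3^2 = 9 ≡ 9 (mod 967)
3^4 = (3^2)^2 ≡ 9^2 = 81 ≡ 81 (mod 967)
3^8 = (3^4)^2 ≡ 81^2 = 6561 ≡ 759 (mod 967)
3^12 = 3^8 · 3^4 ≡ 759 · 81 ≡ 558 (mod 967).
So M = 558. Hiro computes K = M^37 mod 967.
558^1 ≡ 558 (mod 967)
558^2 = (558^1)^2 ≡ 558^2 = 311364 ≡ 957 (mod 967)
558^4 = (558^2)^2 ≡ 957^2 = 915849 ≡ 100 (mod 967)
558^8 = (558^4)^2 ≡ 100^2 = 10000 ≡ 330 (mod 967)
558^16 = (558^8)^2 ≡ 330^2 = 108900 ≡ 596 (mod 967)
558^32 = (558^16)^2 ≡ 596^2 = 355216 ≡ 327 (mod 967)
558^37 = 558^32 · 558^4 · 558^1 ≡ 327 · 100 · 558 ≡ 277 (mod 967).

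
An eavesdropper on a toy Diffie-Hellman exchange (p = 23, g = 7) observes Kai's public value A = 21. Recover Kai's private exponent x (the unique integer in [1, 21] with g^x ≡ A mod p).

3

Try successive powers of 7 modulo 23:
7^1 ≡ 7
7^2 ≡ 3
7^3 ≡ 21
Found: x = 3.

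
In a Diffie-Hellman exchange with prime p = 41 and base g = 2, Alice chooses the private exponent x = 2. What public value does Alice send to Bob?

Public value = 2^2 mod 41.
2^1 ≡ 2 (mod 41)
2^2 = (2^1)^2 ≡ 2^2 = 4 ≡ 4 (mod 41)

4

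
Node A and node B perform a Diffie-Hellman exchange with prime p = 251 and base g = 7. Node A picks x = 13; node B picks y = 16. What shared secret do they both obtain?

174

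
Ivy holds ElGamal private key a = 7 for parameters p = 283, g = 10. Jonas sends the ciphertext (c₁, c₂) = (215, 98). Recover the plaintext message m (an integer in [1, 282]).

Shared mask s = c₁^a mod p = 215^7 mod 283.
215^1 ≡ 215 (mod 283)
215^2 = (215^1)^2 ≡ 215^2 = 46225 ≡ 96 (mod 283)
215^4 = (215^2)^2 ≡ 96^2 = 9216 ≡ 160 (mod 283)
215^7 = 215^4 · 215^2 · 215^1 ≡ 160 · 96 · 215 ≡ 73 (mod 283).
So s = 73; s⁻¹ ≡ 252 (mod 283).
m = c₂ · s⁻¹ mod 283 = 98 · 252 mod 283 = 75.

75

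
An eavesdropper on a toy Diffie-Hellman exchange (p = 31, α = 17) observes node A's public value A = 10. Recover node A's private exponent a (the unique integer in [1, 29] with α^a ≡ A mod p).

2

Try successive powers of 17 modulo 31:
17^1 ≡ 17
17^2 ≡ 10
Found: a = 2.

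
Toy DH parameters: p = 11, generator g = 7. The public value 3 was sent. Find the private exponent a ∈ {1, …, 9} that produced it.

4

Try successive powers of 7 modulo 11:
7^1 ≡ 7
7^2 ≡ 5
7^3 ≡ 2
7^4 ≡ 3
Found: a = 4.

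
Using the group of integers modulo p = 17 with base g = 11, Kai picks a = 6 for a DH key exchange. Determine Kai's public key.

8

Public value = 11^{6} \pmod{17}.
11^1 ≡ 11 (mod 17)
11^2 = (11^1)^2 ≡ 11^2 = 121 ≡ 2 (mod 17)
11^4 = (11^2)^2 ≡ 2^2 = 4 ≡ 4 (mod 17)
11^6 = 11^4 · 11^2 ≡ 4 · 2 ≡ 8 (mod 17).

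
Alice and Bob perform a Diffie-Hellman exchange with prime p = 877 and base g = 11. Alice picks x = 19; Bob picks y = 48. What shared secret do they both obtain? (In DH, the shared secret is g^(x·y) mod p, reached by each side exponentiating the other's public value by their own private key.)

Bob sends B = g^y mod p = 11^48 mod 877.
11^1 ≡ 11 (mod 877)
11^2 = (11^1)^2 ≡ 11^2 = 121 ≡ 121 (mod 877)
11^4 = (11^2)^2 ≡ 121^2 = 14641 ≡ 609 (mod 877)
11^8 = (11^4)^2 ≡ 609^2 = 370881 ≡ 787 (mod 877)
11^16 = (11^8)^2 ≡ 787^2 = 619369 ≡ 207 (mod 877)
11^32 = (11^16)^2 ≡ 207^2 = 42849 ≡ 753 (mod 877)
11^48 = 11^32 · 11^16 ≡ 753 · 207 ≡ 642 (mod 877).
So B = 642. Alice then computes K = B^x mod p = 642^19 mod 877.
642^1 ≡ 642 (mod 877)
642^2 = (642^1)^2 ≡ 642^2 = 412164 ≡ 851 (mod 877)
642^4 = (642^2)^2 ≡ 851^2 = 724201 ≡ 676 (mod 877)
642^8 = (642^4)^2 ≡ 676^2 = 456976 ≡ 59 (mod 877)
642^16 = (642^8)^2 ≡ 59^2 = 3481 ≡ 850 (mod 877)
642^19 = 642^16 · 642^2 · 642^1 ≡ 850 · 851 · 642 ≡ 783 (mod 877).

783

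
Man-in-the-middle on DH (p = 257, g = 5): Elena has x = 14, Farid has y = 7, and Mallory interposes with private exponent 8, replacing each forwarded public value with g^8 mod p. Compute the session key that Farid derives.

136

Farid receives Mallory's public value M = 5^8 mod 257 instead of the honest one.
5^1 ≡ 5 (mod 257)
5^2 = (5^1)^2 ≡ 5^2 = 25 ≡ 25 (mod 257)
5^4 = (5^2)^2 ≡ 25^2 = 625 ≡ 111 (mod 257)
5^8 = (5^4)^2 ≡ 111^2 = 12321 ≡ 242 (mod 257)
So M = 242. Farid computes K = M^7 mod 257.
242^1 ≡ 242 (mod 257)
242^2 = (242^1)^2 ≡ 242^2 = 58564 ≡ 225 (mod 257)
242^4 = (242^2)^2 ≡ 225^2 = 50625 ≡ 253 (mod 257)
242^7 = 242^4 · 242^2 · 242^1 ≡ 253 · 225 · 242 ≡ 136 (mod 257).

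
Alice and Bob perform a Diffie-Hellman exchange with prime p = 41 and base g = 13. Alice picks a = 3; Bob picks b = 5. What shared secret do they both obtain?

14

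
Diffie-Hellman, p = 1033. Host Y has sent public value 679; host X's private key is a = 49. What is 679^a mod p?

901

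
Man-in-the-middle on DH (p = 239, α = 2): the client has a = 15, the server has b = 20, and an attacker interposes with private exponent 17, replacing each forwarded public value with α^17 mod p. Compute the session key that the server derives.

The server receives an attacker's public value M = 2^17 mod 239 instead of the honest one.
2^1 ≡ 2 (mod 239)
2^2 = (2^1)^2 ≡ 2^2 = 4 ≡ 4 (mod 239)
2^4 = (2^2)^2 ≡ 4^2 = 16 ≡ 16 (mod 239)
2^8 = (2^4)^2 ≡ 16^2 = 256 ≡ 17 (mod 239)
2^16 = (2^8)^2 ≡ 17^2 = 289 ≡ 50 (mod 239)
2^17 = 2^16 · 2^1 ≡ 50 · 2 ≡ 100 (mod 239).
So M = 100. The server computes K = M^20 mod 239.
100^1 ≡ 100 (mod 239)
100^2 = (100^1)^2 ≡ 100^2 = 10000 ≡ 201 (mod 239)
100^4 = (100^2)^2 ≡ 201^2 = 40401 ≡ 10 (mod 239)
100^8 = (100^4)^2 ≡ 10^2 = 100 ≡ 100 (mod 239)
100^16 = (100^8)^2 ≡ 100^2 = 10000 ≡ 201 (mod 239)
100^20 = 100^16 · 100^4 ≡ 201 · 10 ≡ 98 (mod 239).

98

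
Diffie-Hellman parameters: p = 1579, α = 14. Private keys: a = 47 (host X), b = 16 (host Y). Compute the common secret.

Host X sends A = α^a mod p = 14^47 mod 1579.
14^1 ≡ 14 (mod 1579)
14^2 = (14^1)^2 ≡ 14^2 = 196 ≡ 196 (mod 1579)
14^4 = (14^2)^2 ≡ 196^2 = 38416 ≡ 520 (mod 1579)
14^8 = (14^4)^2 ≡ 520^2 = 270400 ≡ 391 (mod 1579)
14^16 = (14^8)^2 ≡ 391^2 = 152881 ≡ 1297 (mod 1579)
14^32 = (14^16)^2 ≡ 1297^2 = 1682209 ≡ 574 (mod 1579)
14^47 = 14^32 · 14^8 · 14^4 · 14^2 · 14^1 ≡ 574 · 391 · 520 · 196 · 14 ≡ 1070 (mod 1579).
So A = 1070. Host Y then computes K = A^b mod p = 1070^16 mod 1579.
1070^1 ≡ 1070 (mod 1579)
1070^2 = (1070^1)^2 ≡ 1070^2 = 1144900 ≡ 125 (mod 1579)
1070^4 = (1070^2)^2 ≡ 125^2 = 15625 ≡ 1414 (mod 1579)
1070^8 = (1070^4)^2 ≡ 1414^2 = 1999396 ≡ 382 (mod 1579)
1070^16 = (1070^8)^2 ≡ 382^2 = 145924 ≡ 656 (mod 1579)

656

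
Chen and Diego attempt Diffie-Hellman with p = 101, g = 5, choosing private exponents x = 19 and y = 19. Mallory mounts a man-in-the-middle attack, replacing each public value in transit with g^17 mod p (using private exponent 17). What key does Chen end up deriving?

97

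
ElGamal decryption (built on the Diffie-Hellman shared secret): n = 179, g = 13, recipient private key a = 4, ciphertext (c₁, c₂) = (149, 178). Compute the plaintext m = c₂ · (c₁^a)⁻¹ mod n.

136

Shared mask s = c₁^a mod n = 149^4 mod 179.
149^1 ≡ 149 (mod 179)
149^2 = (149^1)^2 ≡ 149^2 = 22201 ≡ 5 (mod 179)
149^4 = (149^2)^2 ≡ 5^2 = 25 ≡ 25 (mod 179)
So s = 25; s⁻¹ ≡ 43 (mod 179).
m = c₂ · s⁻¹ mod 179 = 178 · 43 mod 179 = 136.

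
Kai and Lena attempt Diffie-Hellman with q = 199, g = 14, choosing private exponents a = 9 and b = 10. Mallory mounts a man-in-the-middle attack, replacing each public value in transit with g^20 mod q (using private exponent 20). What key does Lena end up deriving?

196

Lena receives Mallory's public value M = 14^20 mod 199 instead of the honest one.
14^1 ≡ 14 (mod 199)
14^2 = (14^1)^2 ≡ 14^2 = 196 ≡ 196 (mod 199)
14^4 = (14^2)^2 ≡ 196^2 = 38416 ≡ 9 (mod 199)
14^8 = (14^4)^2 ≡ 9^2 = 81 ≡ 81 (mod 199)
14^16 = (14^8)^2 ≡ 81^2 = 6561 ≡ 193 (mod 199)
14^20 = 14^16 · 14^4 ≡ 193 · 9 ≡ 145 (mod 199).
So M = 145. Lena computes K = M^10 mod 199.
145^1 ≡ 145 (mod 199)
145^2 = (145^1)^2 ≡ 145^2 = 21025 ≡ 130 (mod 199)
145^4 = (145^2)^2 ≡ 130^2 = 16900 ≡ 184 (mod 199)
145^8 = (145^4)^2 ≡ 184^2 = 33856 ≡ 26 (mod 199)
145^10 = 145^8 · 145^2 ≡ 26 · 130 ≡ 196 (mod 199).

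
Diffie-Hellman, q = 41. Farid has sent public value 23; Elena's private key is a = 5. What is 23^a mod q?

Shared key K = 23^5 mod 41.
23^1 ≡ 23 (mod 41)
23^2 = (23^1)^2 ≡ 23^2 = 529 ≡ 37 (mod 41)
23^4 = (23^2)^2 ≡ 37^2 = 1369 ≡ 16 (mod 41)
23^5 = 23^4 · 23^1 ≡ 16 · 23 ≡ 40 (mod 41).

40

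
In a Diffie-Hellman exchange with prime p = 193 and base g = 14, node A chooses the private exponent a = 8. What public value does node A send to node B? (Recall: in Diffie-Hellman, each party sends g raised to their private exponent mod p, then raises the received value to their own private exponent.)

81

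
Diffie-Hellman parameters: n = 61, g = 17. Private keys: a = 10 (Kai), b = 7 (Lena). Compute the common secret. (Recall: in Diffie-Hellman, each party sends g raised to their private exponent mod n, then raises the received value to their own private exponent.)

Lena sends B = g^b mod n = 17^7 mod 61.
17^1 ≡ 17 (mod 61)
17^2 = (17^1)^2 ≡ 17^2 = 289 ≡ 45 (mod 61)
17^4 = (17^2)^2 ≡ 45^2 = 2025 ≡ 12 (mod 61)
17^7 = 17^4 · 17^2 · 17^1 ≡ 12 · 45 · 17 ≡ 30 (mod 61).
So B = 30. Kai then computes K = B^a mod n = 30^10 mod 61.
30^1 ≡ 30 (mod 61)
30^2 = (30^1)^2 ≡ 30^2 = 900 ≡ 46 (mod 61)
30^4 = (30^2)^2 ≡ 46^2 = 2116 ≡ 42 (mod 61)
30^8 = (30^4)^2 ≡ 42^2 = 1764 ≡ 56 (mod 61)
30^10 = 30^8 · 30^2 ≡ 56 · 46 ≡ 14 (mod 61).

14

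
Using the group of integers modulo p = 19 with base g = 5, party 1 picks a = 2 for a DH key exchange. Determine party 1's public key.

6

Public value = 5^2 mod 19.
5^1 ≡ 5 (mod 19)
5^2 = (5^1)^2 ≡ 5^2 = 25 ≡ 6 (mod 19)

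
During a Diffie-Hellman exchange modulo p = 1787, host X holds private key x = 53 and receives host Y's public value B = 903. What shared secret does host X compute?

Shared key K = 903^53 mod 1787.
903^1 ≡ 903 (mod 1787)
903^2 = (903^1)^2 ≡ 903^2 = 815409 ≡ 537 (mod 1787)
903^4 = (903^2)^2 ≡ 537^2 = 288369 ≡ 662 (mod 1787)
903^8 = (903^4)^2 ≡ 662^2 = 438244 ≡ 429 (mod 1787)
903^16 = (903^8)^2 ≡ 429^2 = 184041 ≡ 1767 (mod 1787)
903^32 = (903^16)^2 ≡ 1767^2 = 3122289 ≡ 400 (mod 1787)
903^53 = 903^32 · 903^16 · 903^4 · 903^1 ≡ 400 · 1767 · 662 · 903 ≡ 985 (mod 1787).

985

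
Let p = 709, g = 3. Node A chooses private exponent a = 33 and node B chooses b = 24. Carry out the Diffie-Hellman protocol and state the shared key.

171

Node B sends B = g^b mod p = 3^24 mod 709.
3^1 ≡ 3 (mod 709)
3^2 = (3^1)^2 ≡ 3^2 = 9 ≡ 9 (mod 709)
3^4 = (3^2)^2 ≡ 9^2 = 81 ≡ 81 (mod 709)
3^8 = (3^4)^2 ≡ 81^2 = 6561 ≡ 180 (mod 709)
3^16 = (3^8)^2 ≡ 180^2 = 32400 ≡ 495 (mod 709)
3^24 = 3^16 · 3^8 ≡ 495 · 180 ≡ 475 (mod 709).
So B = 475. Node A then computes K = B^a mod p = 475^33 mod 709.
475^1 ≡ 475 (mod 709)
475^2 = (475^1)^2 ≡ 475^2 = 225625 ≡ 163 (mod 709)
475^4 = (475^2)^2 ≡ 163^2 = 26569 ≡ 336 (mod 709)
475^8 = (475^4)^2 ≡ 336^2 = 112896 ≡ 165 (mod 709)
475^16 = (475^8)^2 ≡ 165^2 = 27225 ≡ 283 (mod 709)
475^32 = (475^16)^2 ≡ 283^2 = 80089 ≡ 681 (mod 709)
475^33 = 475^32 · 475^1 ≡ 681 · 475 ≡ 171 (mod 709).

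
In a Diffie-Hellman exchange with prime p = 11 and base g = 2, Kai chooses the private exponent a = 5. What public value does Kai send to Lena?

Public value = 2^5 mod 11.
2^1 ≡ 2 (mod 11)
2^2 = (2^1)^2 ≡ 2^2 = 4 ≡ 4 (mod 11)
2^4 = (2^2)^2 ≡ 4^2 = 16 ≡ 5 (mod 11)
2^5 = 2^4 · 2^1 ≡ 5 · 2 ≡ 10 (mod 11).

10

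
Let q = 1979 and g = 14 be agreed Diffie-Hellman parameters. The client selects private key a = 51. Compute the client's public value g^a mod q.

1041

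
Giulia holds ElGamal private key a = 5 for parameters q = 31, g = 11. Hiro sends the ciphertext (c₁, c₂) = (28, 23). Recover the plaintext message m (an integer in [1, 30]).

17

Shared mask s = c₁^a mod q = 28^5 mod 31.
28^1 ≡ 28 (mod 31)
28^2 = (28^1)^2 ≡ 28^2 = 784 ≡ 9 (mod 31)
28^4 = (28^2)^2 ≡ 9^2 = 81 ≡ 19 (mod 31)
28^5 = 28^4 · 28^1 ≡ 19 · 28 ≡ 5 (mod 31).
So s = 5; s⁻¹ ≡ 25 (mod 31).
m = c₂ · s⁻¹ mod 31 = 23 · 25 mod 31 = 17.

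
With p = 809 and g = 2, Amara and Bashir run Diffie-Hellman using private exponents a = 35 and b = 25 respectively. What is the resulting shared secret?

601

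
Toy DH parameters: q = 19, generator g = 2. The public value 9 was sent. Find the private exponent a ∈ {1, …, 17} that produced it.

Try successive powers of 2 modulo 19:
2^1 ≡ 2
2^2 ≡ 4
2^3 ≡ 8
2^4 ≡ 16
2^5 ≡ 13
2^6 ≡ 7
2^7 ≡ 14
2^8 ≡ 9
Found: a = 8.

8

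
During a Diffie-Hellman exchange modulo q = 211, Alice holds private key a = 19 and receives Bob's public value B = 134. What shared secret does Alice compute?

19

Shared key K = 134^19 mod 211.
134^1 ≡ 134 (mod 211)
134^2 = (134^1)^2 ≡ 134^2 = 17956 ≡ 21 (mod 211)
134^4 = (134^2)^2 ≡ 21^2 = 441 ≡ 19 (mod 211)
134^8 = (134^4)^2 ≡ 19^2 = 361 ≡ 150 (mod 211)
134^16 = (134^8)^2 ≡ 150^2 = 22500 ≡ 134 (mod 211)
134^19 = 134^16 · 134^2 · 134^1 ≡ 134 · 21 · 134 ≡ 19 (mod 211).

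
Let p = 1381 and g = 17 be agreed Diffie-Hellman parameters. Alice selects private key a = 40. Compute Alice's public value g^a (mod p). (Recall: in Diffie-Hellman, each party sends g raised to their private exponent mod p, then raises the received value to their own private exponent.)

Public value = 17^40 (mod 1381).
17^1 ≡ 17 (mod 1381)
17^2 = (17^1)^2 ≡ 17^2 = 289 ≡ 289 (mod 1381)
17^4 = (17^2)^2 ≡ 289^2 = 83521 ≡ 661 (mod 1381)
17^8 = (17^4)^2 ≡ 661^2 = 436921 ≡ 525 (mod 1381)
17^16 = (17^8)^2 ≡ 525^2 = 275625 ≡ 806 (mod 1381)
17^32 = (17^16)^2 ≡ 806^2 = 649636 ≡ 566 (mod 1381)
17^40 = 17^32 · 17^8 ≡ 566 · 525 ≡ 235 (mod 1381).

235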